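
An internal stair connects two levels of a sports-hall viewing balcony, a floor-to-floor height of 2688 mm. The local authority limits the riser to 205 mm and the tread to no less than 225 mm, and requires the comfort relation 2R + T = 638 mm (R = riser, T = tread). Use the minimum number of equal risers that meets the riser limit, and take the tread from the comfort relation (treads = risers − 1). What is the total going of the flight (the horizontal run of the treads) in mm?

3302 mm

At most 205 each: 2688/205 = 13.11, giving 14 risers.
Riser R = 2688 / 14 = 192 mm, within the 205 mm limit.
T = 638 − 2·192 = 254 mm, which satisfies the 225 mm minimum.
14 risers give 13 treads; going = 13 × 254 = 3302 mm.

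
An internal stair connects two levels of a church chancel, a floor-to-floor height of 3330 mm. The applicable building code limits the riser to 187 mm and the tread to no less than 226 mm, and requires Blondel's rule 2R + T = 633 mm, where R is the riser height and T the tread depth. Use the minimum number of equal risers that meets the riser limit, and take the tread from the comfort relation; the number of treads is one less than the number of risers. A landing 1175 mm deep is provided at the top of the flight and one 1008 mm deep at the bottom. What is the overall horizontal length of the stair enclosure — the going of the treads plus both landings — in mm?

6654 mm

3330 / 187 = 17.807 → round up to 18 risers.
R = 3330 ÷ 18 = 185 mm.
T = 633 − 2·185 = 263 mm, which satisfies the 226 mm minimum.
Treads = 18 − 1 = 17; going = 17 × 263 = 4471 mm.
Enclosure = 4471 + 1175 + 1008 = 6654 mm.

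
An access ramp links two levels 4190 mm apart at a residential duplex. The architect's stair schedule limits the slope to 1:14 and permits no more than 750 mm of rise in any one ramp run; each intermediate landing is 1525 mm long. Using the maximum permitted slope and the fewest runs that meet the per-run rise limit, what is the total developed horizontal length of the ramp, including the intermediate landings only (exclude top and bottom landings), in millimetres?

66285 mm

4190 / 750 = 5.587 → round up to 6 ramp runs. That means 5 intermediate landings.
Horizontal run for 4190 mm of rise at 1:14 is 4190 × 14 = 58660 mm.
5 intermediate landings contribute 5 × 1525 = 7625 mm.
Total developed length = 58660 + 7625 = 66285 mm.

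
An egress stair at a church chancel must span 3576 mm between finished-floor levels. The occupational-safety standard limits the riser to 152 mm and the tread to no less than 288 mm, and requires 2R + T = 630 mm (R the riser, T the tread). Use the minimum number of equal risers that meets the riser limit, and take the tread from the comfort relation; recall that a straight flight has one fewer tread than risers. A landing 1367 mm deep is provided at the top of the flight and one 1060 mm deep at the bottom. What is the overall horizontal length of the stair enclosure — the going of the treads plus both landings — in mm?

3576 / 152 = 23.53, so 24 risers are needed.
R = 3576 ÷ 24 = 149 mm.
From 2R + T = 630: T = 630 − 298 = 332 mm.
24 risers give 23 treads; going = 23 × 332 = 7636 mm.
Enclosure = 7636 + 1367 + 1060 = 10063 mm.

10063 mm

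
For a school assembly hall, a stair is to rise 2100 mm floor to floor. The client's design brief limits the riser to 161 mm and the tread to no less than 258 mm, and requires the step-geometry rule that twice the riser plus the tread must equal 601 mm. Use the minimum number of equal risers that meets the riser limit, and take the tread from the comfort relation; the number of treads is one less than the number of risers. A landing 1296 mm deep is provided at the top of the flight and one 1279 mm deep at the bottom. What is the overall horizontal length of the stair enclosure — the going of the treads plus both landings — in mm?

⌈2100/161⌉ = 14 risers.
Riser R = 2100 / 14 = 150 mm, within the 161 mm limit.
T = 601 − 2·150 = 301 mm, which satisfies the 258 mm minimum.
Going = (14 − 1) × 301 = 3913 mm.
Add landings: 3913 + 1296 + 1279 = 6488 mm.

6488 mm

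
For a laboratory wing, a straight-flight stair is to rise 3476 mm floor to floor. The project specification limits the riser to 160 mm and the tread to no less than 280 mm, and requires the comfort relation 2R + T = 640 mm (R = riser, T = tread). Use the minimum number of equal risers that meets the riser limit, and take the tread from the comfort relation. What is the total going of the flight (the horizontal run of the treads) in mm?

At most 160 each: 3476/160 = 21.73, giving 22 risers.
Riser R = 3476 / 22 = 158 mm, within the 160 mm limit.
T = 640 − 2·158 = 324 mm, which satisfies the 280 mm minimum.
Treads = 22 − 1 = 21; going = 21 × 324 = 6804 mm.

6804 mm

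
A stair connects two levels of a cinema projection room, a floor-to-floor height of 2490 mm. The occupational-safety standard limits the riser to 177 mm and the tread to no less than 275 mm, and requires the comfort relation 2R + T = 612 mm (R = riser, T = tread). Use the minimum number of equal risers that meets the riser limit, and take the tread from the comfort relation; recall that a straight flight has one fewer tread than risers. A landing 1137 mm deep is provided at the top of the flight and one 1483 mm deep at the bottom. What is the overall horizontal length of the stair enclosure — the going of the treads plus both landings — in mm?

6540 mm

2490 / 177 = 14.07, so 15 risers are needed.
R = 2490 ÷ 15 = 166 mm.
T = 612 − 2·166 = 280 mm, which satisfies the 275 mm minimum.
15 risers give 14 treads; going = 14 × 280 = 3920 mm.
Enclosure = 3920 + 1137 + 1483 = 6540 mm.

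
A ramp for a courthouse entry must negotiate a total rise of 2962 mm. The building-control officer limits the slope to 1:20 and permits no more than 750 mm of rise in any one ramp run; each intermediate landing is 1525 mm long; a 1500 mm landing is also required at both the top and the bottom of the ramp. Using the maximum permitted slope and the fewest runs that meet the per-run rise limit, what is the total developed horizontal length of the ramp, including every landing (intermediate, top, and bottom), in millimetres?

66815 mm

⌈2962/750⌉ = 4 ramp runs. That means 3 intermediate landings.
Ramp run (horizontal) at 1:20: 2962 × 20 = 59240 mm.
Intermediate landings: 3 × 1525 = 4575 mm.
Top and bottom landings: 2 × 1500 = 3000 mm.
Total = 59240 + 4575 + 3000 = 66815 mm.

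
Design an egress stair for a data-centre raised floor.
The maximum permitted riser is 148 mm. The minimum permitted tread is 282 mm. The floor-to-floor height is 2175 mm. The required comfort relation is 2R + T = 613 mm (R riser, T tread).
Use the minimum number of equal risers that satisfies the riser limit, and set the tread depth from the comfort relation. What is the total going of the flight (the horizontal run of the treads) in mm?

4522 mm

At most 148 each: 2175/148 = 14.70, giving 15 risers.
Each riser is 2175/15 = 145 mm (≤ 148 mm).
From 2R + T = 613: T = 613 − 290 = 323 mm.
Treads = 15 − 1 = 14; going = 14 × 323 = 4522 mm.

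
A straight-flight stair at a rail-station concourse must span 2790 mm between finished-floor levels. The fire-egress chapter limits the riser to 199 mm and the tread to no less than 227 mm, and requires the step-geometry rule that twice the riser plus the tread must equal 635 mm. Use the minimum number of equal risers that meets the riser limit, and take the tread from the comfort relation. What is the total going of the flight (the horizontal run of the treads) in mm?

3682 mm

At most 199 each: 2790/199 = 14.02, giving 15 risers.
R = 2790 ÷ 15 = 186 mm.
From 2R + T = 635: T = 635 − 372 = 263 mm.
Treads = 15 − 1 = 14; going = 14 × 263 = 3682 mm.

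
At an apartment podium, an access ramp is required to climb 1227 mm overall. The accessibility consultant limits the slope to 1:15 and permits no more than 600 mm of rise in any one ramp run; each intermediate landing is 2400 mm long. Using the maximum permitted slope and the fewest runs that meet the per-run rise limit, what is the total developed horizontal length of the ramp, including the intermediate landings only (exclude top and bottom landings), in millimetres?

23205 mm

1227 / 600 = 2.045 → round up to 3 ramp runs. That means 2 intermediate landings.
Ramp run (horizontal) at 1:15: 1227 × 15 = 18405 mm.
Intermediate landings: 2 × 2400 = 4800 mm.
Developed length = 18405 + 4800 = 23205 mm.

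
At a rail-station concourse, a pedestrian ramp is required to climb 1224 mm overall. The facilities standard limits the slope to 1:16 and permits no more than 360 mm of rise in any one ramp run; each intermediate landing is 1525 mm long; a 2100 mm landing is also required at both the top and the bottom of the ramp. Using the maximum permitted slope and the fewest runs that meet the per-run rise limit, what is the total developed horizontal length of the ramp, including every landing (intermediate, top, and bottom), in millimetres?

1224 / 360 = 3.400 → round up to 4 ramp runs. That means 3 intermediate landings.
Horizontal run for 1224 mm of rise at 1:16 is 1224 × 16 = 19584 mm.
Intermediate landings: 3 × 1525 = 4575 mm.
Top and bottom landings: 2 × 2100 = 4200 mm.
Total = 19584 + 4575 + 4200 = 28359 mm.

28359 mm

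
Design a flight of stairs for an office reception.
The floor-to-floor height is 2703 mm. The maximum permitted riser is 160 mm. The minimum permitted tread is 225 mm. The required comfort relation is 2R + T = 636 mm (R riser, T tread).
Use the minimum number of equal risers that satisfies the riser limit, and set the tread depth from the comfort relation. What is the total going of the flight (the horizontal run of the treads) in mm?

2703 / 160 = 16.894 → round up to 17 risers.
Each riser is 2703/17 = 159 mm (≤ 160 mm).
Tread T = 636 − 2 × 159 = 318 mm (≥ 225 mm).
Going = (17 − 1) × 318 = 5088 mm.

5088 mm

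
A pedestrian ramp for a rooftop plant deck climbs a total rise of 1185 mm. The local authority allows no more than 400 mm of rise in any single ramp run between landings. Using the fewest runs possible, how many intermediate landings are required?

⌈1185/400⌉ = 3 ramp runs.
3 runs are separated by 2 intermediate landings.

2 intermediate landings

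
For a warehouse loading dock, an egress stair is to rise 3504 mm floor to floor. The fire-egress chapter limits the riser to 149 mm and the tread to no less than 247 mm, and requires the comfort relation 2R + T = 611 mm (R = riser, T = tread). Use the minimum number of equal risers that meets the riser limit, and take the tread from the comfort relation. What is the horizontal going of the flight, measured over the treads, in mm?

⌈3504/149⌉ = 24 risers.
Each riser is 3504/24 = 146 mm (≤ 149 mm).
From 2R + T = 611: T = 611 − 292 = 319 mm.
24 risers give 23 treads; going = 23 × 319 = 7337 mm.

7337 mm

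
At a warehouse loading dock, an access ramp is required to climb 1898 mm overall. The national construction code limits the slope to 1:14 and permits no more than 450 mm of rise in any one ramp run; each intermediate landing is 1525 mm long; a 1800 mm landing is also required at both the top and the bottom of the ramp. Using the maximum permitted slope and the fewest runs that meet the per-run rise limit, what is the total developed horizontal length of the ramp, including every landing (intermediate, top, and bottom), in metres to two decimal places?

1898 / 450 = 4.218 → round up to 5 ramp runs. That means 4 intermediate landings.
Horizontal run for 1898 mm of rise at 1:14 is 1898 × 14 = 26572 mm.
Intermediate landings: 4 × 1525 = 6100 mm.
Top and bottom landings: 2 × 1800 = 3600 mm.
Total = 26572 + 6100 + 3600 = 36272 mm.
= 36.27 m.

36.27 m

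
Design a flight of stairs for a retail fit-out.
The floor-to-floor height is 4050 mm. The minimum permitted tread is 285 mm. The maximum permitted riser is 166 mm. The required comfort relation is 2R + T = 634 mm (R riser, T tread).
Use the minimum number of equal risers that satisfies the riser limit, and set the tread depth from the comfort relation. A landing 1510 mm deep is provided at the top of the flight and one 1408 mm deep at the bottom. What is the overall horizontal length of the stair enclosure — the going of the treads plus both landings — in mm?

10358 mm

4050 / 166 = 24.398 → round up to 25 risers.
R = 4050 ÷ 25 = 162 mm.
Tread T = 634 − 2 × 162 = 310 mm (≥ 285 mm).
25 risers give 24 treads; going = 24 × 310 = 7440 mm.
Add landings: 7440 + 1510 + 1408 = 10358 mm.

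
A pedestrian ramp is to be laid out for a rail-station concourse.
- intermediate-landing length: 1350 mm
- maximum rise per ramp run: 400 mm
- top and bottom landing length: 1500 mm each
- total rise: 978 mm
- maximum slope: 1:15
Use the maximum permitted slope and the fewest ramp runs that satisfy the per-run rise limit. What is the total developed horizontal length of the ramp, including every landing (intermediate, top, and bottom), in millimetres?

978 / 400 = 2.44, so 3 ramp runs are needed. That means 2 intermediate landings.
Ramp run (horizontal) at 1:15: 978 × 15 = 14670 mm.
Intermediate landings: 2 × 1350 = 2700 mm.
Top and bottom landings: 2 × 1500 = 3000 mm.
Total = 14670 + 2700 + 3000 = 20370 mm.

20370 mm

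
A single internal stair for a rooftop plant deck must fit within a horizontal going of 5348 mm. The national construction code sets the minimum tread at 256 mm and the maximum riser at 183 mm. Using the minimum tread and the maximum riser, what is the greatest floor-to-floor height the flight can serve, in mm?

3843 mm

Treads that fit: ⌊5348 / 256⌋ = 20.
Risers = treads + 1 = 21.
Maximum height = 21 × 183 = 3843 mm.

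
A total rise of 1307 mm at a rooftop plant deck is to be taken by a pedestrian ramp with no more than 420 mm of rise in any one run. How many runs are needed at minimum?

4 runs

1307 / 420 = 3.11, so 4 ramp runs are needed.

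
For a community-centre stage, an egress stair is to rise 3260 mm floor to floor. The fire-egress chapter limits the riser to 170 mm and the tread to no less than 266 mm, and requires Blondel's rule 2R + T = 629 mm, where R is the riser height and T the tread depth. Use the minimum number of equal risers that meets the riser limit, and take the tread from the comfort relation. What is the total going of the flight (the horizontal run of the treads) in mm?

At most 170 each: 3260/170 = 19.18, giving 20 risers.
Riser R = 3260 / 20 = 163 mm, within the 170 mm limit.
T = 629 − 2·163 = 303 mm, which satisfies the 266 mm minimum.
20 risers give 19 treads; going = 19 × 303 = 5757 mm.

5757 mm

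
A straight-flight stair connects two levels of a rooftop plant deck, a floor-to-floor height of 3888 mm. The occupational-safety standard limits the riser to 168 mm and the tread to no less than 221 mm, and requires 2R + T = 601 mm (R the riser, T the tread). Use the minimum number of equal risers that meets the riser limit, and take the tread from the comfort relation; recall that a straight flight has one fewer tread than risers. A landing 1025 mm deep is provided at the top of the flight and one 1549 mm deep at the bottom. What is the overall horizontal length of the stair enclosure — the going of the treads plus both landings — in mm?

8945 mm

3888 / 168 = 23.143 → round up to 24 risers.
Riser R = 3888 / 24 = 162 mm, within the 168 mm limit.
Tread T = 601 − 2 × 162 = 277 mm (≥ 221 mm).
Treads = 24 − 1 = 23; going = 23 × 277 = 6371 mm.
Add landings: 6371 + 1025 + 1549 = 8945 mm.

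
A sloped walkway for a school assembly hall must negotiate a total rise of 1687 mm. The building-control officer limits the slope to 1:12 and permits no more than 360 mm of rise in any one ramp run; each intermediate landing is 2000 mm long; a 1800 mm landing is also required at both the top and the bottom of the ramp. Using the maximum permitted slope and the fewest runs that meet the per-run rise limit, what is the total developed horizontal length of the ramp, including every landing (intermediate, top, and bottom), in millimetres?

1687 / 360 = 4.686 → round up to 5 ramp runs. That means 4 intermediate landings.
Ramp run (horizontal) at 1:12: 1687 × 12 = 20244 mm.
Intermediate landings: 4 × 2000 = 8000 mm.
Top and bottom landings: 2 × 1800 = 3600 mm.
Total = 20244 + 8000 + 3600 = 31844 mm.

31844 mm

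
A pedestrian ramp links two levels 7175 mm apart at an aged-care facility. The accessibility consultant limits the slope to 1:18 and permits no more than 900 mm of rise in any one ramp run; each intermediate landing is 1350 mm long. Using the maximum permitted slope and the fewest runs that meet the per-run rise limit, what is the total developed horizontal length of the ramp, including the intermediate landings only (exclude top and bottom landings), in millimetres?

At most 900 each: 7175/900 = 7.97, giving 8 ramp runs. That means 7 intermediate landings.
Ramp run (horizontal) at 1:18: 7175 × 18 = 129150 mm.
Intermediate landings: 7 × 1350 = 9450 mm.
Total developed length = 129150 + 9450 = 138600 mm.

138600 mm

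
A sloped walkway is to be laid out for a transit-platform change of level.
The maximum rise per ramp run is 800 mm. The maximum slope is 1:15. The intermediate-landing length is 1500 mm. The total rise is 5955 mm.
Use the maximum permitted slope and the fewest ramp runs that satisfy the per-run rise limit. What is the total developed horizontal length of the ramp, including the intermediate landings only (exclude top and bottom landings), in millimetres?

At most 800 each: 5955/800 = 7.44, giving 8 ramp runs. That means 7 intermediate landings.
Ramp run (horizontal) at 1:15: 5955 × 15 = 89325 mm.
7 intermediate landings contribute 7 × 1500 = 10500 mm.
Total developed length = 89325 + 10500 = 99825 mm.

99825 mm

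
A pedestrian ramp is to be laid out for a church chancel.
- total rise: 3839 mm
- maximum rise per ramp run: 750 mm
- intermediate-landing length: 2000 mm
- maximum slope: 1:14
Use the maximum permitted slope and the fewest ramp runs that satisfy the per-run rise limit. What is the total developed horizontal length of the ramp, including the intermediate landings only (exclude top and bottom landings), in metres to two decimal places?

⌈3839/750⌉ = 6 ramp runs. That means 5 intermediate landings.
Horizontal run for 3839 mm of rise at 1:14 is 3839 × 14 = 53746 mm.
5 intermediate landings contribute 5 × 2000 = 10000 mm.
Developed length = 53746 + 10000 = 63746 mm.
= 63.75 m.

63.75 m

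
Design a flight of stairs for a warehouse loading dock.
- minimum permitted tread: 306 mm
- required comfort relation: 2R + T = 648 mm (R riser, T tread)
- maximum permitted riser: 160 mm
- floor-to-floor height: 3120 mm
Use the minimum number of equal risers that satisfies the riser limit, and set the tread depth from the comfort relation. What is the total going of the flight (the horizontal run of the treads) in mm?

6384 mm

⌈3120/160⌉ = 20 risers.
Riser R = 3120 / 20 = 156 mm, within the 160 mm limit.
From 2R + T = 648: T = 648 − 312 = 336 mm.
Going = (20 − 1) × 336 = 6384 mm.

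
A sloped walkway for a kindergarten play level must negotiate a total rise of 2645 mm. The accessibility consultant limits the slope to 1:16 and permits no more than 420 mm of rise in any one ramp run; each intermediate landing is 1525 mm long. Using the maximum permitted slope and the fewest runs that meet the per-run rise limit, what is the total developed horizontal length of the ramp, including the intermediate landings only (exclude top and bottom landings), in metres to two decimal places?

At most 420 each: 2645/420 = 6.30, giving 7 ramp runs. That means 6 intermediate landings.
Horizontal run for 2645 mm of rise at 1:16 is 2645 × 16 = 42320 mm.
6 intermediate landings contribute 6 × 1525 = 9150 mm.
Developed length = 42320 + 9150 = 51470 mm.
= 51.47 m.

51.47 m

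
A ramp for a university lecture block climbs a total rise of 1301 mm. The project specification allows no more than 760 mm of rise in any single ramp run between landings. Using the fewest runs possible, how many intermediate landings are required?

1301 / 760 = 1.712 → round up to 2 ramp runs.
2 runs are separated by 1 intermediate landings.

1 intermediate landings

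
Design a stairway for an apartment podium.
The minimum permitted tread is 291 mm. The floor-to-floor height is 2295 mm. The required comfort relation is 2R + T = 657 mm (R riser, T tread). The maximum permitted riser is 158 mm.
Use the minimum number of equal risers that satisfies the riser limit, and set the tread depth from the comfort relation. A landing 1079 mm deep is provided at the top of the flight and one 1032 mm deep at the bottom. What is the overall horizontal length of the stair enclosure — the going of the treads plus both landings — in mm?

⌈2295/158⌉ = 15 risers.
Riser R = 2295 / 15 = 153 mm, within the 158 mm limit.
T = 657 − 2·153 = 351 mm, which satisfies the 291 mm minimum.
Treads = 15 − 1 = 14; going = 14 × 351 = 4914 mm.
Enclosure = 4914 + 1079 + 1032 = 7025 mm.

7025 mm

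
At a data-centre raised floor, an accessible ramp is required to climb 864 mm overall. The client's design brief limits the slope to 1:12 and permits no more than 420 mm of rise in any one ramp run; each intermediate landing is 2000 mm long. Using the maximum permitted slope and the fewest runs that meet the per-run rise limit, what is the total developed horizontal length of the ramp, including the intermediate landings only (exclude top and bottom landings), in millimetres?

864 / 420 = 2.057 → round up to 3 ramp runs. That means 2 intermediate landings.
Horizontal run for 864 mm of rise at 1:12 is 864 × 12 = 10368 mm.
Intermediate landings: 2 × 2000 = 4000 mm.
Developed length = 10368 + 4000 = 14368 mm.

14368 mm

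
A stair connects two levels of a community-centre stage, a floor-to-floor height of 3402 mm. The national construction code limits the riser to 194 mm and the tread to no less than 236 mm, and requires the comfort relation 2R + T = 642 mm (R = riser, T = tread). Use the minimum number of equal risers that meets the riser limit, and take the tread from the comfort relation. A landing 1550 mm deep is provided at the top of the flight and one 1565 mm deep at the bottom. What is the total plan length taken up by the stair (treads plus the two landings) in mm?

7603 mm

⌈3402/194⌉ = 18 risers.
Riser R = 3402 / 18 = 189 mm, within the 194 mm limit.
From 2R + T = 642: T = 642 − 378 = 264 mm.
Going = (18 − 1) × 264 = 4488 mm.
Enclosure = 4488 + 1550 + 1565 = 7603 mm.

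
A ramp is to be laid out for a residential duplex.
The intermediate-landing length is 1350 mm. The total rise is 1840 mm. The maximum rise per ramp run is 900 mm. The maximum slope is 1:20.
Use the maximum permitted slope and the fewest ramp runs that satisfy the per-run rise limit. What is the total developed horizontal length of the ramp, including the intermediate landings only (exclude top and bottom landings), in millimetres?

1840 / 900 = 2.04, so 3 ramp runs are needed. That means 2 intermediate landings.
Ramp run (horizontal) at 1:20: 1840 × 20 = 36800 mm.
2 intermediate landings contribute 2 × 1350 = 2700 mm.
Developed length = 36800 + 2700 = 39500 mm.

39500 mm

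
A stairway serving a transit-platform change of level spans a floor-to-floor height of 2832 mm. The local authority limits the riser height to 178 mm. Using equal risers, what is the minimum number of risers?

2832 / 178 = 15.91, so 16 risers are needed.

16 risers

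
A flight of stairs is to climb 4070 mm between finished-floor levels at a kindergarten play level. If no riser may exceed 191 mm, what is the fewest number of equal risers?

22 risers

At most 191 each: 4070/191 = 21.31, giving 22 risers.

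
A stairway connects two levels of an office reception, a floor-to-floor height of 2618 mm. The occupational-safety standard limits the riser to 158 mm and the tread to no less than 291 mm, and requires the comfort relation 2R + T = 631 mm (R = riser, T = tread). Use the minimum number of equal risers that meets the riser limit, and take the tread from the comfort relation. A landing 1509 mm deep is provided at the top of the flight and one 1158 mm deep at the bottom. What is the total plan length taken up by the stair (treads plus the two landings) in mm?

7835 mm

⌈2618/158⌉ = 17 risers.
Riser R = 2618 / 17 = 154 mm, within the 158 mm limit.
T = 631 − 2·154 = 323 mm, which satisfies the 291 mm minimum.
Going = (17 − 1) × 323 = 5168 mm.
Add landings: 5168 + 1509 + 1158 = 7835 mm.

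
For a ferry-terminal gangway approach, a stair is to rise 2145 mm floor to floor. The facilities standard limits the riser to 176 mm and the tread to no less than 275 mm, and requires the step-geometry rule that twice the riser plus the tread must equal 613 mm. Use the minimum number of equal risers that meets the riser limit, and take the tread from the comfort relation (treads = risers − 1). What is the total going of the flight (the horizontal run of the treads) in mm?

2145 / 176 = 12.188 → round up to 13 risers.
R = 2145 ÷ 13 = 165 mm.
From 2R + T = 613: T = 613 − 330 = 283 mm.
Treads = 13 − 1 = 12; going = 12 × 283 = 3396 mm.

3396 mm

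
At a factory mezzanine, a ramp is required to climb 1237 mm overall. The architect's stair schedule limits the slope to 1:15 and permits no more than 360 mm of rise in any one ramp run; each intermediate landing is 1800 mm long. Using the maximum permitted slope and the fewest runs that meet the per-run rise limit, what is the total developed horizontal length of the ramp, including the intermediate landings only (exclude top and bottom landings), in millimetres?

⌈1237/360⌉ = 4 ramp runs. That means 3 intermediate landings.
Horizontal run for 1237 mm of rise at 1:15 is 1237 × 15 = 18555 mm.
3 intermediate landings contribute 3 × 1800 = 5400 mm.
Total developed length = 18555 + 5400 = 23955 mm.

23955 mm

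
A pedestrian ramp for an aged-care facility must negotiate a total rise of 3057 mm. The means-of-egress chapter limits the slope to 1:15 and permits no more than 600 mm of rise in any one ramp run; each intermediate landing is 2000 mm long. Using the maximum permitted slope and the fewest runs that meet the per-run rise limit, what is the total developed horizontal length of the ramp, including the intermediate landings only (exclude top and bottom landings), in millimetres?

At most 600 each: 3057/600 = 5.09, giving 6 ramp runs. That means 5 intermediate landings.
Horizontal run for 3057 mm of rise at 1:15 is 3057 × 15 = 45855 mm.
5 intermediate landings contribute 5 × 2000 = 10000 mm.
Total developed length = 45855 + 10000 = 55855 mm.

55855 mm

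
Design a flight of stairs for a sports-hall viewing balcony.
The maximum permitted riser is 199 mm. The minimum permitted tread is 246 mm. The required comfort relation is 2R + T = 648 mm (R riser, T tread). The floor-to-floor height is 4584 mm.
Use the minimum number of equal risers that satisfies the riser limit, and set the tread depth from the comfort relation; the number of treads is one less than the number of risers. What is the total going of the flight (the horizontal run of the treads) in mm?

6118 mm

⌈4584/199⌉ = 24 risers.
Riser R = 4584 / 24 = 191 mm, within the 199 mm limit.
From 2R + T = 648: T = 648 − 382 = 266 mm.
24 risers give 23 treads; going = 23 × 266 = 6118 mm.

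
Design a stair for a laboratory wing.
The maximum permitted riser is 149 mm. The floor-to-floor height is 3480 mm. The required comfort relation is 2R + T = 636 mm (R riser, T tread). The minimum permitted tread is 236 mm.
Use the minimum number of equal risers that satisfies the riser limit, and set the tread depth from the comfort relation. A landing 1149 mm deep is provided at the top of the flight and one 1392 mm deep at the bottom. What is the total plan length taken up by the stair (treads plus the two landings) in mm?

3480 / 149 = 23.356 → round up to 24 risers.
Each riser is 3480/24 = 145 mm (≤ 149 mm).
From 2R + T = 636: T = 636 − 290 = 346 mm.
Treads = 24 − 1 = 23; going = 23 × 346 = 7958 mm.
Enclosure = 7958 + 1149 + 1392 = 10499 mm.

10499 mm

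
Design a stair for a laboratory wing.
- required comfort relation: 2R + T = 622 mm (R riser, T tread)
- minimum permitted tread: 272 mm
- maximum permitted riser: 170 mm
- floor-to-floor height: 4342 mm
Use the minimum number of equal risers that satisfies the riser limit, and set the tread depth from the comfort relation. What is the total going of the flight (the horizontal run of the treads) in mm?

At most 170 each: 4342/170 = 25.54, giving 26 risers.
R = 4342 ÷ 26 = 167 mm.
T = 622 − 2·167 = 288 mm, which satisfies the 272 mm minimum.
Going = (26 − 1) × 288 = 7200 mm.

7200 mm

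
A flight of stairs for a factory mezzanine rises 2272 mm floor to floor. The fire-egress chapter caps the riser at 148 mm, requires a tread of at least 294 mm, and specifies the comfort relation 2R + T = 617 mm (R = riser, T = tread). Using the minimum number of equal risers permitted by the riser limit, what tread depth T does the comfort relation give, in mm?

333 mm

At most 148 each: 2272/148 = 15.35, giving 16 risers.
R = 2272 ÷ 16 = 142 mm.
From 2R + T = 617: T = 617 − 284 = 333 mm.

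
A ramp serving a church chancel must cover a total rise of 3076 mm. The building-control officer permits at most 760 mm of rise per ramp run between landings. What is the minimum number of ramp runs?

5 runs

At most 760 each: 3076/760 = 4.05, giving 5 ramp runs.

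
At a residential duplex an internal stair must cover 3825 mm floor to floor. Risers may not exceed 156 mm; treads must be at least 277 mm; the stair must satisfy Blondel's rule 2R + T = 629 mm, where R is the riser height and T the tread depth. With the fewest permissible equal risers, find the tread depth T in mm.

323 mm

3825 / 156 = 24.519 → round up to 25 risers.
R = 3825 ÷ 25 = 153 mm.
From 2R + T = 629: T = 629 − 306 = 323 mm.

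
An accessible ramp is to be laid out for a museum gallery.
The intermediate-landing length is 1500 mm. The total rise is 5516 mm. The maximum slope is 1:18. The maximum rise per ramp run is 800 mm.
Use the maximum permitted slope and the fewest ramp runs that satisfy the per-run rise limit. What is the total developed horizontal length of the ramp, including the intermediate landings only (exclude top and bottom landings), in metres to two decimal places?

108.29 m

5516 / 800 = 6.89, so 7 ramp runs are needed. That means 6 intermediate landings.
Ramp run (horizontal) at 1:18: 5516 × 18 = 99288 mm.
Intermediate landings: 6 × 1500 = 9000 mm.
Total developed length = 99288 + 9000 = 108288 mm.
= 108.29 m.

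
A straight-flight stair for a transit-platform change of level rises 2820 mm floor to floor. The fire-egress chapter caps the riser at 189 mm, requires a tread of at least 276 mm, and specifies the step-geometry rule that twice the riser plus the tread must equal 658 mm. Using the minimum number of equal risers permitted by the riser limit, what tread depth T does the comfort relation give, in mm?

⌈2820/189⌉ = 15 risers.
R = 2820 ÷ 15 = 188 mm.
T = 658 − 2·188 = 282 mm, which satisfies the 276 mm minimum.

282 mm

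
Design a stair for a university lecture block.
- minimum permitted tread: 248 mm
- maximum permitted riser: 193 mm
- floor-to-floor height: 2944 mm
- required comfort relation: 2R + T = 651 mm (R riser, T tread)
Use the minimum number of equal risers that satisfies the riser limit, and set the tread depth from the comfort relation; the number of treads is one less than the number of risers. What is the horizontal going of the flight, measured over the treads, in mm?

4245 mm

2944 / 193 = 15.25, so 16 risers are needed.
R = 2944 ÷ 16 = 184 mm.
T = 651 − 2·184 = 283 mm, which satisfies the 248 mm minimum.
Treads = 16 − 1 = 15; going = 15 × 283 = 4245 mm.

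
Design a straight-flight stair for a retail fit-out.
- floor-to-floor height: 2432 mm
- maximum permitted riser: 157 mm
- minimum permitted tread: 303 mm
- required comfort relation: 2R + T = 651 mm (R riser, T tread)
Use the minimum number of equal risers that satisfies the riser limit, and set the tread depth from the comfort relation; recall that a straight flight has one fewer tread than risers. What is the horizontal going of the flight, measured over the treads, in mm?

2432 / 157 = 15.490 → round up to 16 risers.
Each riser is 2432/16 = 152 mm (≤ 157 mm).
Tread T = 651 − 2 × 152 = 347 mm (≥ 303 mm).
Going = (16 − 1) × 347 = 5205 mm.

5205 mm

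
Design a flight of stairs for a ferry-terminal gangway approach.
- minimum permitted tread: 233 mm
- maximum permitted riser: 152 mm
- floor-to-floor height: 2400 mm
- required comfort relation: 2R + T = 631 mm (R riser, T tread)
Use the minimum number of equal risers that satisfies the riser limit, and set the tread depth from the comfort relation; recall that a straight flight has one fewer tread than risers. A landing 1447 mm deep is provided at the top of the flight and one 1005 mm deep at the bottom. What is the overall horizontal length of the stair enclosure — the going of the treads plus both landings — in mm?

⌈2400/152⌉ = 16 risers.
Each riser is 2400/16 = 150 mm (≤ 152 mm).
T = 631 − 2·150 = 331 mm, which satisfies the 233 mm minimum.
16 risers give 15 treads; going = 15 × 331 = 4965 mm.
Add landings: 4965 + 1447 + 1005 = 7417 mm.

7417 mm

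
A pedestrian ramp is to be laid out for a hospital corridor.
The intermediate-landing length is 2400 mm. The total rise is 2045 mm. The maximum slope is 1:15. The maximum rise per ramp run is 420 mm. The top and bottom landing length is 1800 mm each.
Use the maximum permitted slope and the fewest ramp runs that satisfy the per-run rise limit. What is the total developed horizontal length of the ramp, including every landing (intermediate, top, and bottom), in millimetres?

43875 mm

2045 / 420 = 4.869 → round up to 5 ramp runs. That means 4 intermediate landings.
Ramp run (horizontal) at 1:15: 2045 × 15 = 30675 mm.
4 intermediate landings contribute 4 × 2400 = 9600 mm.
Top and bottom landings: 2 × 1800 = 3600 mm.
Total = 30675 + 9600 + 3600 = 43875 mm.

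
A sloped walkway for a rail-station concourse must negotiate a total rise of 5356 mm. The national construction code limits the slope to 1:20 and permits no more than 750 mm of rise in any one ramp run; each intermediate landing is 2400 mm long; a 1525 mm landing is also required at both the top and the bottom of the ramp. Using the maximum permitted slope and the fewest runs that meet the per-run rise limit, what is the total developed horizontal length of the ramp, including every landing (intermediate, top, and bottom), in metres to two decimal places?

126.97 m

At most 750 each: 5356/750 = 7.14, giving 8 ramp runs. That means 7 intermediate landings.
Ramp run (horizontal) at 1:20: 5356 × 20 = 107120 mm.
Intermediate landings: 7 × 2400 = 16800 mm.
Top and bottom landings: 2 × 1525 = 3050 mm.
Total = 107120 + 16800 + 3050 = 126970 mm.
= 126.97 m.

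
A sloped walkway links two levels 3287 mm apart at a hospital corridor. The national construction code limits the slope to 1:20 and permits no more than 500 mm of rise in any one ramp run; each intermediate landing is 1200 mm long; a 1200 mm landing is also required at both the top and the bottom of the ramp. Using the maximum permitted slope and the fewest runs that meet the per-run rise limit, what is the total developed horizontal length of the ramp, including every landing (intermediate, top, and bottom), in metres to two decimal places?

3287 / 500 = 6.57, so 7 ramp runs are needed. That means 6 intermediate landings.
Horizontal run for 3287 mm of rise at 1:20 is 3287 × 20 = 65740 mm.
Intermediate landings: 6 × 1200 = 7200 mm.
Top and bottom landings: 2 × 1200 = 2400 mm.
Total = 65740 + 7200 + 2400 = 75340 mm.
= 75.34 m.

75.34 m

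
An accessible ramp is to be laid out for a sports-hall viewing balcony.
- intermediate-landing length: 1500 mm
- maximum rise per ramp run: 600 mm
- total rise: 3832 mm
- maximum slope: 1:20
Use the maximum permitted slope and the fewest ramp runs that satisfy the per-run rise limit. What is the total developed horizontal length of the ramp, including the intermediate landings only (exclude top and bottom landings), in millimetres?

3832 / 600 = 6.39, so 7 ramp runs are needed. That means 6 intermediate landings.
Ramp run (horizontal) at 1:20: 3832 × 20 = 76640 mm.
6 intermediate landings contribute 6 × 1500 = 9000 mm.
Developed length = 76640 + 9000 = 85640 mm.

85640 mm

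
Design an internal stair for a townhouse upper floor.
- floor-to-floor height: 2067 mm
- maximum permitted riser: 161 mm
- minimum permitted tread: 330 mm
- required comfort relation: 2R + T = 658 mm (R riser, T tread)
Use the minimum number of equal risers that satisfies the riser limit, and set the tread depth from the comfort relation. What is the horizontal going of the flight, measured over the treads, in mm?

4080 mm

At most 161 each: 2067/161 = 12.84, giving 13 risers.
Riser R = 2067 / 13 = 159 mm, within the 161 mm limit.
Tread T = 658 − 2 × 159 = 340 mm (≥ 330 mm).
Treads = 13 − 1 = 12; going = 12 × 340 = 4080 mm.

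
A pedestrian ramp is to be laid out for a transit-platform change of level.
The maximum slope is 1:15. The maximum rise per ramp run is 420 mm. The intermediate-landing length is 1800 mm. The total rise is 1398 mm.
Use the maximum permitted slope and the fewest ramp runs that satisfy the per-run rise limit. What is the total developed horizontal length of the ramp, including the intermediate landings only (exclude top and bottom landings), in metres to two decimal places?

26.37 m

1398 / 420 = 3.329 → round up to 4 ramp runs. That means 3 intermediate landings.
Horizontal run for 1398 mm of rise at 1:15 is 1398 × 15 = 20970 mm.
3 intermediate landings contribute 3 × 1800 = 5400 mm.
Total developed length = 20970 + 5400 = 26370 mm.
= 26.37 m.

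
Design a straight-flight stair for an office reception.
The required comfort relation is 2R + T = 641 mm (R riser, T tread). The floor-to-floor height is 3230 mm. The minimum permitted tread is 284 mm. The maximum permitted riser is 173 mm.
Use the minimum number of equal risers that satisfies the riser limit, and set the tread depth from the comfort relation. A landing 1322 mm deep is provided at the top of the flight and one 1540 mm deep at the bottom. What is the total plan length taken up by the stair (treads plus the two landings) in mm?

8280 mm

At most 173 each: 3230/173 = 18.67, giving 19 risers.
Riser R = 3230 / 19 = 170 mm, within the 173 mm limit.
From 2R + T = 641: T = 641 − 340 = 301 mm.
19 risers give 18 treads; going = 18 × 301 = 5418 mm.
Enclosure = 5418 + 1322 + 1540 = 8280 mm.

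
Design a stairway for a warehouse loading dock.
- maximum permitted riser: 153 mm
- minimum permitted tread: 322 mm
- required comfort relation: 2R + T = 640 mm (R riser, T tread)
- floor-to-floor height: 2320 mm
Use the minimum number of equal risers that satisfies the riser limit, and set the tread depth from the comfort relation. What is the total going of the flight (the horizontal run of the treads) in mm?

2320 / 153 = 15.16, so 16 risers are needed.
Each riser is 2320/16 = 145 mm (≤ 153 mm).
T = 640 − 2·145 = 350 mm, which satisfies the 322 mm minimum.
Treads = 16 − 1 = 15; going = 15 × 350 = 5250 mm.

5250 mm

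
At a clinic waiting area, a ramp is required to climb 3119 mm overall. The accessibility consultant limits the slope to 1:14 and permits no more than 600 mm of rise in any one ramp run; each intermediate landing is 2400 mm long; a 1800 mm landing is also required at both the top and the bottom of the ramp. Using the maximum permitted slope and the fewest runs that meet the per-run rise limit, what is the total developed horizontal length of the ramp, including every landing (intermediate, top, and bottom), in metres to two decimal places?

59.27 m

3119 / 600 = 5.20, so 6 ramp runs are needed. That means 5 intermediate landings.
Horizontal run for 3119 mm of rise at 1:14 is 3119 × 14 = 43666 mm.
Intermediate landings: 5 × 2400 = 12000 mm.
Top and bottom landings: 2 × 1800 = 3600 mm.
Total = 43666 + 12000 + 3600 = 59266 mm.
= 59.27 m.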